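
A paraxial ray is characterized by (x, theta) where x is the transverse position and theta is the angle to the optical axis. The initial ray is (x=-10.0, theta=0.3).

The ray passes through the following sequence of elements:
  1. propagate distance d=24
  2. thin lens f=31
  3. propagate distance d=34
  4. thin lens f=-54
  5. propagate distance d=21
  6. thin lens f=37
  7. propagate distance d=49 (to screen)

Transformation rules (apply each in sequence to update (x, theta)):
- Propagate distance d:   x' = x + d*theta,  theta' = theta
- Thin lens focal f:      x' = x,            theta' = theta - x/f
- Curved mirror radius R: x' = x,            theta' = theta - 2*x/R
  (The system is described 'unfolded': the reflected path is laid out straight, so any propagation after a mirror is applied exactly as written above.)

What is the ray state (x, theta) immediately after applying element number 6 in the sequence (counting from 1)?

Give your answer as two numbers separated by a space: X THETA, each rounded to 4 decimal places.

Initial: x=-10.0000 theta=0.3000
After 1 (propagate distance d=24): x=-2.8000 theta=0.3000
After 2 (thin lens f=31): x=-2.8000 theta=121/310 (≈0.3903)
After 3 (propagate distance d=34): x=1623/155 (≈10.4710) theta=121/310 (≈0.3903)
After 4 (thin lens f=-54): x=1623/155 (≈10.4710) theta=163/279 (≈0.5842)
After 5 (propagate distance d=21): x=10574/465 (≈22.7398) theta=163/279 (≈0.5842)
After 6 (thin lens f=37): x=10574/465 (≈22.7398) theta=-1567/51615 (≈-0.0304)
Rounded to 4 decimal places: x = 22.7398, theta = -0.0304

Answer: 22.7398 -0.0304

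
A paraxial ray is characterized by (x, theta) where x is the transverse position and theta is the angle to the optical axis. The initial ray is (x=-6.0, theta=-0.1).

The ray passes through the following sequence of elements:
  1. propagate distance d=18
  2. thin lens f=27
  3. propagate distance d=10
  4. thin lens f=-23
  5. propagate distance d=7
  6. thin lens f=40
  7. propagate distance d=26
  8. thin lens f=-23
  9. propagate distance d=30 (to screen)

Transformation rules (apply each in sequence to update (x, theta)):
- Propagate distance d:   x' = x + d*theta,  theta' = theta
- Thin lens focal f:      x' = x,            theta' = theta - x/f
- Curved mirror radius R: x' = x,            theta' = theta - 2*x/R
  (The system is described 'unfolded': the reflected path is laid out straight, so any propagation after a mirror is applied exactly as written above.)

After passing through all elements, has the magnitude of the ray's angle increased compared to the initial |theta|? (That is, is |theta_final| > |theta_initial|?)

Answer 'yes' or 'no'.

Answer: no

Derivation:
Initial: x=-6.0000 theta=-0.1000
After 1 (propagate distance d=18): x=-7.8000 theta=-0.1000
After 2 (thin lens f=27): x=-7.8000 theta=17/90 (≈0.1889)
After 3 (propagate distance d=10): x=-266/45 (≈-5.9111) theta=17/90 (≈0.1889)
After 4 (thin lens f=-23): x=-266/45 (≈-5.9111) theta=-47/690 (≈-0.0681)
After 5 (propagate distance d=7): x=-13223/2070 (≈-6.3879) theta=-47/690 (≈-0.0681)
After 6 (thin lens f=40): x=-13223/2070 (≈-6.3879) theta=7583/82800 (≈0.0916)
After 7 (propagate distance d=26): x=-165881/41400 (≈-4.0068) theta=7583/82800 (≈0.0916)
After 8 (thin lens f=-23): x=-165881/41400 (≈-4.0068) theta=-52451/634800 (≈-0.0826)
After 9 (propagate distance d=30 (to screen)): x=-3087779/476100 (≈-6.4856) theta=-52451/634800 (≈-0.0826)
|theta_initial|=0.1000 |theta_final|=52451/634800 (≈0.0826) -> not increased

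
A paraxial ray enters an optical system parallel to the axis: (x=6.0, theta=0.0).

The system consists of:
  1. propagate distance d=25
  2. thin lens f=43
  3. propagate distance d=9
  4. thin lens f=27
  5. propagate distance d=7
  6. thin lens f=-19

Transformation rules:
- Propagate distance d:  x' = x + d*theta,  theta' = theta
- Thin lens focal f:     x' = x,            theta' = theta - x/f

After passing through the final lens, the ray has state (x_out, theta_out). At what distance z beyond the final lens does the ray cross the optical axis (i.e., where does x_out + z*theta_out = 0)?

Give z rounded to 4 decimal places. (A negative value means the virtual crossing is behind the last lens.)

Initial: x=6.0000 theta=0.0000
After 1 (propagate distance d=25): x=6.0000 theta=0.0000
After 2 (thin lens f=43): x=6.0000 theta=-6/43 (≈-0.1395)
After 3 (propagate distance d=9): x=204/43 (≈4.7442) theta=-6/43 (≈-0.1395)
After 4 (thin lens f=27): x=204/43 (≈4.7442) theta=-122/387 (≈-0.3152)
After 5 (propagate distance d=7): x=982/387 (≈2.5375) theta=-122/387 (≈-0.3152)
After 6 (thin lens f=-19): x=982/387 (≈2.5375) theta=-1336/7353 (≈-0.1817)
z_focus = -x_out/theta_out = -(982/387)/(-1336/7353) = 9329/668 ≈ 13.9656
Rounded to 4 decimal places: z = 13.9656

Answer: 13.9656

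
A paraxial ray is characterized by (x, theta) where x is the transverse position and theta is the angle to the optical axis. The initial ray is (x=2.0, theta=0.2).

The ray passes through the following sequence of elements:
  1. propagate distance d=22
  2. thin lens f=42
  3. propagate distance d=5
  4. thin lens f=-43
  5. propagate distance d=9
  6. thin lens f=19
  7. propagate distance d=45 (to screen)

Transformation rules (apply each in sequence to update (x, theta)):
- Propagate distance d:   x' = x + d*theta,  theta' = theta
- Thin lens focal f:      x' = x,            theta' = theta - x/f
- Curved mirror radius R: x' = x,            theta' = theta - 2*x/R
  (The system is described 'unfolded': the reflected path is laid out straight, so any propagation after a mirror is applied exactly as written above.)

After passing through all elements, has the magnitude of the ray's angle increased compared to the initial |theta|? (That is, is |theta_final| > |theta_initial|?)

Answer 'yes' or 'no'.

Answer: yes

Derivation:
Initial: x=2.0000 theta=0.2000
After 1 (propagate distance d=22): x=6.4000 theta=0.2000
After 2 (thin lens f=42): x=6.4000 theta=1/21 (≈0.0476)
After 3 (propagate distance d=5): x=697/105 (≈6.6381) theta=1/21 (≈0.0476)
After 4 (thin lens f=-43): x=697/105 (≈6.6381) theta=304/1505 (≈0.2020)
After 5 (propagate distance d=9): x=38179/4515 (≈8.4560) theta=304/1505 (≈0.2020)
After 6 (thin lens f=19): x=38179/4515 (≈8.4560) theta=-20851/85785 (≈-0.2431)
After 7 (propagate distance d=45 (to screen)): x=-212894/85785 (≈-2.4817) theta=-20851/85785 (≈-0.2431)
|theta_initial|=0.2000 |theta_final|=20851/85785 (≈0.2431) -> increased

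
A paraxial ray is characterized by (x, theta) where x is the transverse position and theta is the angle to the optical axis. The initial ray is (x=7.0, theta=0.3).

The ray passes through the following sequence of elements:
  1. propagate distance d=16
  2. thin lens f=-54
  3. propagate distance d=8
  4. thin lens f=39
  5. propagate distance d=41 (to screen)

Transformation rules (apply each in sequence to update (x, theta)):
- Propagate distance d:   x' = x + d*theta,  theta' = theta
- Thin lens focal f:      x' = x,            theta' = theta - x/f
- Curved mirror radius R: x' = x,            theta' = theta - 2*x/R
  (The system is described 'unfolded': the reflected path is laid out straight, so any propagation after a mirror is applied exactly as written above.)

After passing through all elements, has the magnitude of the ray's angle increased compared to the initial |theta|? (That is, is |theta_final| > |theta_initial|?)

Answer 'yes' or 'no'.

Initial: x=7.0000 theta=0.3000
After 1 (propagate distance d=16): x=11.8000 theta=0.3000
After 2 (thin lens f=-54): x=11.8000 theta=14/27 (≈0.5185)
After 3 (propagate distance d=8): x=2153/135 (≈15.9481) theta=14/27 (≈0.5185)
After 4 (thin lens f=39): x=2153/135 (≈15.9481) theta=577/5265 (≈0.1096)
After 5 (propagate distance d=41 (to screen)): x=107624/5265 (≈20.4414) theta=577/5265 (≈0.1096)
|theta_initial|=0.3000 |theta_final|=577/5265 (≈0.1096) -> not increased

Answer: no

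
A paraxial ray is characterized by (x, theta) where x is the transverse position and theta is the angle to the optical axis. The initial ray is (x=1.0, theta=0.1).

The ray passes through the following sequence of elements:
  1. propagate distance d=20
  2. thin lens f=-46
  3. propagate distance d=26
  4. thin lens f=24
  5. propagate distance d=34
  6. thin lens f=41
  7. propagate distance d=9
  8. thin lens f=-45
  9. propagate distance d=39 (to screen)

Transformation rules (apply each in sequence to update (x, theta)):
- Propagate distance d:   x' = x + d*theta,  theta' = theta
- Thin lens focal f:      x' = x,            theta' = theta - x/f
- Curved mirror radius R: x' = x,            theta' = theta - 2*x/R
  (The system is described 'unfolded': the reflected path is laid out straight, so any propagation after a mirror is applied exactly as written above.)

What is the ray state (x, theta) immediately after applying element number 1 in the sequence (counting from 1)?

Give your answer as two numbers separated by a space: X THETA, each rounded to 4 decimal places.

Initial: x=1.0000 theta=0.1000
After 1 (propagate distance d=20): x=3.0000 theta=0.1000
Rounded to 4 decimal places: x = 3.0000, theta = 0.1000

Answer: 3.0000 0.1000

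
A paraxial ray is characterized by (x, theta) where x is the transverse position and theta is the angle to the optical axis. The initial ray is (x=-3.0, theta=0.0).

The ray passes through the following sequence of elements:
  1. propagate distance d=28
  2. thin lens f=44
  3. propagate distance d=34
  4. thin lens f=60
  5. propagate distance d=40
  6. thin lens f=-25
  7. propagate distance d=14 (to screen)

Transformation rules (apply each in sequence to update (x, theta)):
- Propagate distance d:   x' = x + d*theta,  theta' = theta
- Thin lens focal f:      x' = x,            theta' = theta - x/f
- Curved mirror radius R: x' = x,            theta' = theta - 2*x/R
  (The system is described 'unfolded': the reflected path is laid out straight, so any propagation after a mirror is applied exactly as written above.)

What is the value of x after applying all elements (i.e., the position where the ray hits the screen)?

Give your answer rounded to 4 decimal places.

Initial: x=-3.0000 theta=0.0000
After 1 (propagate distance d=28): x=-3.0000 theta=0.0000
After 2 (thin lens f=44): x=-3.0000 theta=3/44 (≈0.0682)
After 3 (propagate distance d=34): x=-15/22 (≈-0.6818) theta=3/44 (≈0.0682)
After 4 (thin lens f=60): x=-15/22 (≈-0.6818) theta=7/88 (≈0.0795)
After 5 (propagate distance d=40): x=2.5000 theta=7/88 (≈0.0795)
After 6 (thin lens f=-25): x=2.5000 theta=79/440 (≈0.1795)
After 7 (propagate distance d=14 (to screen)): x=1103/220 (≈5.0136) theta=79/440 (≈0.1795)
Rounded to 4 decimal places: x = 5.0136

Answer: 5.0136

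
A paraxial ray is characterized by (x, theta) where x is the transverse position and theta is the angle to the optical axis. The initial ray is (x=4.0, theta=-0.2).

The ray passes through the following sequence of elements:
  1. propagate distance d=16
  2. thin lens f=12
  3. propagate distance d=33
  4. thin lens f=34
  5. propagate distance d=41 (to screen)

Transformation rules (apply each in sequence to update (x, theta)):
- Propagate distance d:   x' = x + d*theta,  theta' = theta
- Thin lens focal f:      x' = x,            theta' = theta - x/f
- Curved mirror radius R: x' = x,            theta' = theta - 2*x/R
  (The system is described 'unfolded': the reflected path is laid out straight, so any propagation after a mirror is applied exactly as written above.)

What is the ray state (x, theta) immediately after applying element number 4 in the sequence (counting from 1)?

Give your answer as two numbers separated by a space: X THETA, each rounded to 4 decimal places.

Initial: x=4.0000 theta=-0.2000
After 1 (propagate distance d=16): x=0.8000 theta=-0.2000
After 2 (thin lens f=12): x=0.8000 theta=-4/15 (≈-0.2667)
After 3 (propagate distance d=33): x=-8.0000 theta=-4/15 (≈-0.2667)
After 4 (thin lens f=34): x=-8.0000 theta=-8/255 (≈-0.0314)
Rounded to 4 decimal places: x = -8.0000, theta = -0.0314

Answer: -8.0000 -0.0314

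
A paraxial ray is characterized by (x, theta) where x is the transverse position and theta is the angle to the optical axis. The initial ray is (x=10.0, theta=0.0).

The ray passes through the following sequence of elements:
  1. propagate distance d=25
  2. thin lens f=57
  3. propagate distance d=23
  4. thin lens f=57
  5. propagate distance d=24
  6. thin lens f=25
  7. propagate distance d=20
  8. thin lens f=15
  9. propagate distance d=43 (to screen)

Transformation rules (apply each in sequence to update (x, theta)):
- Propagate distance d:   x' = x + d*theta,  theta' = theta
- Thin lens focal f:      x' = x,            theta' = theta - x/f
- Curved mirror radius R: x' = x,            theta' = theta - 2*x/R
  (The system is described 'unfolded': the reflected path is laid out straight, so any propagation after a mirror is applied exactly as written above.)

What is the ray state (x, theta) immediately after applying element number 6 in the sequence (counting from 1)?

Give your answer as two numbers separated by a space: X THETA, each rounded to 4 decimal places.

Initial: x=10.0000 theta=0.0000
After 1 (propagate distance d=25): x=10.0000 theta=0.0000
After 2 (thin lens f=57): x=10.0000 theta=-10/57 (≈-0.1754)
After 3 (propagate distance d=23): x=340/57 (≈5.9649) theta=-10/57 (≈-0.1754)
After 4 (thin lens f=57): x=340/57 (≈5.9649) theta=-910/3249 (≈-0.2801)
After 5 (propagate distance d=24): x=-820/1083 (≈-0.7572) theta=-910/3249 (≈-0.2801)
After 6 (thin lens f=25): x=-820/1083 (≈-0.7572) theta=-4058/16245 (≈-0.2498)
Rounded to 4 decimal places: x = -0.7572, theta = -0.2498

Answer: -0.7572 -0.2498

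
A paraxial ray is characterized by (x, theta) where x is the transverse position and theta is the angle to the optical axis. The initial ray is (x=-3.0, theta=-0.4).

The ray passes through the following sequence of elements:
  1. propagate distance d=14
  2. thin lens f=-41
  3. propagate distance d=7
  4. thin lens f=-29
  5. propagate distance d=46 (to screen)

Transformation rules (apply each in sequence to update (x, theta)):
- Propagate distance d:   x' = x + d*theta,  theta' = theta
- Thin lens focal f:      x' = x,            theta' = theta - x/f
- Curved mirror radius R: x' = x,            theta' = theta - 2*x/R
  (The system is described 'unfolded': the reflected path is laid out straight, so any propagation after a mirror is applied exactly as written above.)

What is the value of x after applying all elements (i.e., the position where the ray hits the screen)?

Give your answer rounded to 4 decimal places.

Initial: x=-3.0000 theta=-0.4000
After 1 (propagate distance d=14): x=-8.6000 theta=-0.4000
After 2 (thin lens f=-41): x=-8.6000 theta=-25/41 (≈-0.6098)
After 3 (propagate distance d=7): x=-2638/205 (≈-12.8683) theta=-25/41 (≈-0.6098)
After 4 (thin lens f=-29): x=-2638/205 (≈-12.8683) theta=-6263/5945 (≈-1.0535)
After 5 (propagate distance d=46 (to screen)): x=-72920/1189 (≈-61.3288) theta=-6263/5945 (≈-1.0535)
Rounded to 4 decimal places: x = -61.3288

Answer: -61.3288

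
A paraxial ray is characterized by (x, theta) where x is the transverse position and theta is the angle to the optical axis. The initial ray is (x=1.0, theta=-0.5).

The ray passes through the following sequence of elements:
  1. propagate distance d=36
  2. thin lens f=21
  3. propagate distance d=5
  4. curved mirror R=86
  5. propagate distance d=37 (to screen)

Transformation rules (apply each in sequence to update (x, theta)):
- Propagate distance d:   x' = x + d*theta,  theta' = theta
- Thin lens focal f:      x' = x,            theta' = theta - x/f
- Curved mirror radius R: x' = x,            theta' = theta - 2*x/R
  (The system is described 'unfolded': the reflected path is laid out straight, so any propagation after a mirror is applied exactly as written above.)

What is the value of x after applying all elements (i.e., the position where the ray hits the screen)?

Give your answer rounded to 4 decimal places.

Answer: 9.2962

Derivation:
Initial: x=1.0000 theta=-0.5000
After 1 (propagate distance d=36): x=-17.0000 theta=-0.5000
After 2 (thin lens f=21): x=-17.0000 theta=13/42 (≈0.3095)
After 3 (propagate distance d=5): x=-649/42 (≈-15.4524) theta=13/42 (≈0.3095)
After 4 (curved mirror R=86): x=-649/42 (≈-15.4524) theta=604/903 (≈0.6689)
After 5 (propagate distance d=37 (to screen)): x=16789/1806 (≈9.2962) theta=604/903 (≈0.6689)
Rounded to 4 decimal places: x = 9.2962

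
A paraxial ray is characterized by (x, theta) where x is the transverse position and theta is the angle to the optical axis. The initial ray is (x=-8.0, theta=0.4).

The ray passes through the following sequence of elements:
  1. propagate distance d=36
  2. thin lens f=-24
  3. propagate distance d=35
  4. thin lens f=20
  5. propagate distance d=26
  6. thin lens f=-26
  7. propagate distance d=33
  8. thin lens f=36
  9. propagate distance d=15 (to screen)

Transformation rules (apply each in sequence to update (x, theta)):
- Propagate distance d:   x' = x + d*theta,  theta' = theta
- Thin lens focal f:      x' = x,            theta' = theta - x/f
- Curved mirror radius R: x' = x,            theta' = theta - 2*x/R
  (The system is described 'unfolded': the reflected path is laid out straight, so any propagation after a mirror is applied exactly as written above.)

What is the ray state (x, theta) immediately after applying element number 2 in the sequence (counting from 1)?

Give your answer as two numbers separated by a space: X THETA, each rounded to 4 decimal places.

Answer: 6.4000 0.6667

Derivation:
Initial: x=-8.0000 theta=0.4000
After 1 (propagate distance d=36): x=6.4000 theta=0.4000
After 2 (thin lens f=-24): x=6.4000 theta=2/3 (≈0.6667)
Rounded to 4 decimal places: x = 6.4000, theta = 0.6667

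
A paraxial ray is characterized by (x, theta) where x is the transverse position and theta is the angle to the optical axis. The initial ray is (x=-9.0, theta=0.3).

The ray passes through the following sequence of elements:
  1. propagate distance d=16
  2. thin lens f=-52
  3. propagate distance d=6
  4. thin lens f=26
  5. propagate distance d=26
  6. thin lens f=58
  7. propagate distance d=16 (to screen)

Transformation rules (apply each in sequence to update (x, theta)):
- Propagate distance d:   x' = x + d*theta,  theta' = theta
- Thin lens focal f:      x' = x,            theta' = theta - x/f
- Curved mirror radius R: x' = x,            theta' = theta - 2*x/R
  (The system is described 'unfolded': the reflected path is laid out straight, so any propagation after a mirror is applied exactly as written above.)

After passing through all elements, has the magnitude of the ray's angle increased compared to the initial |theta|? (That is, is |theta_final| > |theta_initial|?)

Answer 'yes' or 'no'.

Initial: x=-9.0000 theta=0.3000
After 1 (propagate distance d=16): x=-4.2000 theta=0.3000
After 2 (thin lens f=-52): x=-4.2000 theta=57/260 (≈0.2192)
After 3 (propagate distance d=6): x=-75/26 (≈-2.8846) theta=57/260 (≈0.2192)
After 4 (thin lens f=26): x=-75/26 (≈-2.8846) theta=279/845 (≈0.3302)
After 5 (propagate distance d=26): x=5.7000 theta=279/845 (≈0.3302)
After 6 (thin lens f=58): x=5.7000 theta=22731/98020 (≈0.2319)
After 7 (propagate distance d=16 (to screen)): x=92241/9802 (≈9.4104) theta=22731/98020 (≈0.2319)
|theta_initial|=0.3000 |theta_final|=22731/98020 (≈0.2319) -> not increased

Answer: no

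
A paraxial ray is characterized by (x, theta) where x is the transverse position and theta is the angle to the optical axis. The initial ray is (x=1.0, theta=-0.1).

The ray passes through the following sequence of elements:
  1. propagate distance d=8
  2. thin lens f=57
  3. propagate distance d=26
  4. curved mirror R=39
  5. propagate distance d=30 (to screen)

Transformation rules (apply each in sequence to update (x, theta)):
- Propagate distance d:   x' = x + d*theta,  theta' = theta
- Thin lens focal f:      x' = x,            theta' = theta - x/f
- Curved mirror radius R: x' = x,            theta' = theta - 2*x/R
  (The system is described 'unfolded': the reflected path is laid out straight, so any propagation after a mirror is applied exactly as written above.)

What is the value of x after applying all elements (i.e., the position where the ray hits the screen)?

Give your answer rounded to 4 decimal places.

Initial: x=1.0000 theta=-0.1000
After 1 (propagate distance d=8): x=0.2000 theta=-0.1000
After 2 (thin lens f=57): x=0.2000 theta=-59/570 (≈-0.1035)
After 3 (propagate distance d=26): x=-142/57 (≈-2.4912) theta=-59/570 (≈-0.1035)
After 4 (curved mirror R=39): x=-142/57 (≈-2.4912) theta=539/22230 (≈0.0242)
After 5 (propagate distance d=30 (to screen)): x=-1307/741 (≈-1.7638) theta=539/22230 (≈0.0242)
Rounded to 4 decimal places: x = -1.7638

Answer: -1.7638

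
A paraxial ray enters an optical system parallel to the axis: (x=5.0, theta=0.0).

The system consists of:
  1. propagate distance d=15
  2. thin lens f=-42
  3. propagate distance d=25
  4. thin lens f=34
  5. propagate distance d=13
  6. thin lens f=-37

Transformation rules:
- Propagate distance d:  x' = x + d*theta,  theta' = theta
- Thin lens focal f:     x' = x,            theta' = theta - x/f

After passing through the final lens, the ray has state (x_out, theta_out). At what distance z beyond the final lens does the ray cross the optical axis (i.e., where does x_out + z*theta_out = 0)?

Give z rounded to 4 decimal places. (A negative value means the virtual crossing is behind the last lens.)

Initial: x=5.0000 theta=0.0000
After 1 (propagate distance d=15): x=5.0000 theta=0.0000
After 2 (thin lens f=-42): x=5.0000 theta=5/42 (≈0.1190)
After 3 (propagate distance d=25): x=335/42 (≈7.9762) theta=5/42 (≈0.1190)
After 4 (thin lens f=34): x=335/42 (≈7.9762) theta=-55/476 (≈-0.1155)
After 5 (propagate distance d=13): x=9245/1428 (≈6.4741) theta=-55/476 (≈-0.1155)
After 6 (thin lens f=-37): x=9245/1428 (≈6.4741) theta=785/13209 (≈0.0594)
z_focus = -x_out/theta_out = -(9245/1428)/(785/13209) = -68413/628 ≈ -108.9379
Rounded to 4 decimal places: z = -108.9379

Answer: -108.9379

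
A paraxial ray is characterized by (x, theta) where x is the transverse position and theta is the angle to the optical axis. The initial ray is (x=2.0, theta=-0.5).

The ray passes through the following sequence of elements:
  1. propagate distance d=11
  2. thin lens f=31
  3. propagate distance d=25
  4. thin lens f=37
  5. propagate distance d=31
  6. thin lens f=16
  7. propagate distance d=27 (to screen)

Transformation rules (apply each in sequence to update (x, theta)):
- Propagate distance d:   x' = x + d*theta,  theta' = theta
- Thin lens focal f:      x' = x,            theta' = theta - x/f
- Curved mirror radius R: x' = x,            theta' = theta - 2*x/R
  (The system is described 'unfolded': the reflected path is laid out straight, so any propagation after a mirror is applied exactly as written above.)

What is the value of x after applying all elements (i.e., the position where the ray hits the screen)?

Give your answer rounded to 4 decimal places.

Initial: x=2.0000 theta=-0.5000
After 1 (propagate distance d=11): x=-3.5000 theta=-0.5000
After 2 (thin lens f=31): x=-3.5000 theta=-12/31 (≈-0.3871)
After 3 (propagate distance d=25): x=-817/62 (≈-13.1774) theta=-12/31 (≈-0.3871)
After 4 (thin lens f=37): x=-817/62 (≈-13.1774) theta=-71/2294 (≈-0.0310)
After 5 (propagate distance d=31): x=-16215/1147 (≈-14.1369) theta=-71/2294 (≈-0.0310)
After 6 (thin lens f=16): x=-16215/1147 (≈-14.1369) theta=15647/18352 (≈0.8526)
After 7 (propagate distance d=27 (to screen)): x=5259/592 (≈8.8834) theta=15647/18352 (≈0.8526)
Rounded to 4 decimal places: x = 8.8834

Answer: 8.8834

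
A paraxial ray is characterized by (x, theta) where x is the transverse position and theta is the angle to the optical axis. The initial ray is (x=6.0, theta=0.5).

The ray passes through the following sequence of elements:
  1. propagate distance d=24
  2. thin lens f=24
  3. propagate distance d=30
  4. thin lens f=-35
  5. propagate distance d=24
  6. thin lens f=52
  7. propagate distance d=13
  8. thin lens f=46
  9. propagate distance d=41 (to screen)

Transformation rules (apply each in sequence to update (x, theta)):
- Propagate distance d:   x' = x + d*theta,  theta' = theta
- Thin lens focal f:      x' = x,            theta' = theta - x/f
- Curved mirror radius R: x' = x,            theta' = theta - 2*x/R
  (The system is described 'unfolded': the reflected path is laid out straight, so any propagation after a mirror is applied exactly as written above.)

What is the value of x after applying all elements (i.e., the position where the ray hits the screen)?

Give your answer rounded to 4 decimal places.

Answer: -6.1505

Derivation:
Initial: x=6.0000 theta=0.5000
After 1 (propagate distance d=24): x=18.0000 theta=0.5000
After 2 (thin lens f=24): x=18.0000 theta=-0.2500
After 3 (propagate distance d=30): x=10.5000 theta=-0.2500
After 4 (thin lens f=-35): x=10.5000 theta=0.0500
After 5 (propagate distance d=24): x=11.7000 theta=0.0500
After 6 (thin lens f=52): x=11.7000 theta=-0.1750
After 7 (propagate distance d=13): x=9.4250 theta=-0.1750
After 8 (thin lens f=46): x=9.4250 theta=-699/1840 (≈-0.3799)
After 9 (propagate distance d=41 (to screen)): x=-11317/1840 (≈-6.1505) theta=-699/1840 (≈-0.3799)
Rounded to 4 decimal places: x = -6.1505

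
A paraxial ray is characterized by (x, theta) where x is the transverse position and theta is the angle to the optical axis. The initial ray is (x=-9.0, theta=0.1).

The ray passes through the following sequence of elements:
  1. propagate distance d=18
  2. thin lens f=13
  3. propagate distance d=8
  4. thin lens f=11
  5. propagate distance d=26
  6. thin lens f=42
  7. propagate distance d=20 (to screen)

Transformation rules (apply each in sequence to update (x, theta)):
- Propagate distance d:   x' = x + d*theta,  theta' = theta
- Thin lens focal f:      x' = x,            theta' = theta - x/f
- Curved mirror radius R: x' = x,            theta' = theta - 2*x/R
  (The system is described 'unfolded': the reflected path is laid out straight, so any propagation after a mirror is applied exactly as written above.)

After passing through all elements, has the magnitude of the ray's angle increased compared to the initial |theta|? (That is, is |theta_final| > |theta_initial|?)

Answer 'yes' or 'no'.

Initial: x=-9.0000 theta=0.1000
After 1 (propagate distance d=18): x=-7.2000 theta=0.1000
After 2 (thin lens f=13): x=-7.2000 theta=17/26 (≈0.6538)
After 3 (propagate distance d=8): x=-128/65 (≈-1.9692) theta=17/26 (≈0.6538)
After 4 (thin lens f=11): x=-128/65 (≈-1.9692) theta=1191/1430 (≈0.8329)
After 5 (propagate distance d=26): x=2815/143 (≈19.6853) theta=1191/1430 (≈0.8329)
After 6 (thin lens f=42): x=2815/143 (≈19.6853) theta=5468/15015 (≈0.3642)
After 7 (propagate distance d=20 (to screen)): x=80987/3003 (≈26.9687) theta=5468/15015 (≈0.3642)
|theta_initial|=0.1000 |theta_final|=5468/15015 (≈0.3642) -> increased

Answer: yes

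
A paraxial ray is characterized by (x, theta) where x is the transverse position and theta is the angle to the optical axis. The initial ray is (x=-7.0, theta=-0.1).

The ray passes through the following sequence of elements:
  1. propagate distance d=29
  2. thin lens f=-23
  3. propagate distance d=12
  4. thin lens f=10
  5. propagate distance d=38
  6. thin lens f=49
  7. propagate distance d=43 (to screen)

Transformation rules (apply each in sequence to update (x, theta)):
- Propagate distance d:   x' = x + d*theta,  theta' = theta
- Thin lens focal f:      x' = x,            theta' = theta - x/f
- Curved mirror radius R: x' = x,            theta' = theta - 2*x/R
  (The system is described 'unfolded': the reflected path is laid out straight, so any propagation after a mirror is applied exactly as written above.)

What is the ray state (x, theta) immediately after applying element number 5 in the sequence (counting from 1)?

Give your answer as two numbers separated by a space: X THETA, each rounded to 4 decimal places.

Answer: 25.3861 1.0961

Derivation:
Initial: x=-7.0000 theta=-0.1000
After 1 (propagate distance d=29): x=-9.9000 theta=-0.1000
After 2 (thin lens f=-23): x=-9.9000 theta=-61/115 (≈-0.5304)
After 3 (propagate distance d=12): x=-3741/230 (≈-16.2652) theta=-61/115 (≈-0.5304)
After 4 (thin lens f=10): x=-3741/230 (≈-16.2652) theta=2521/2300 (≈1.0961)
After 5 (propagate distance d=38): x=14597/575 (≈25.3861) theta=2521/2300 (≈1.0961)
Rounded to 4 decimal places: x = 25.3861, theta = 1.0961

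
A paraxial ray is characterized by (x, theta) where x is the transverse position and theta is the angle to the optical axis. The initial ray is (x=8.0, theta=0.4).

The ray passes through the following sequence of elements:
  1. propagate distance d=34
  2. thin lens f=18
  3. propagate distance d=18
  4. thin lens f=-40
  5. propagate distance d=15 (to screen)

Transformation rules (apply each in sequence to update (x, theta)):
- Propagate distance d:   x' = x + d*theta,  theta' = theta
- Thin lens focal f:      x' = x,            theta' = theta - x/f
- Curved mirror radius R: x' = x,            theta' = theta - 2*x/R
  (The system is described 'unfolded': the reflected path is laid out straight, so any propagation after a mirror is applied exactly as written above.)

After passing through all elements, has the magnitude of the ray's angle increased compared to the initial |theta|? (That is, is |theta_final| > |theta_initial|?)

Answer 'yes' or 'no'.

Initial: x=8.0000 theta=0.4000
After 1 (propagate distance d=34): x=21.6000 theta=0.4000
After 2 (thin lens f=18): x=21.6000 theta=-0.8000
After 3 (propagate distance d=18): x=7.2000 theta=-0.8000
After 4 (thin lens f=-40): x=7.2000 theta=-0.6200
After 5 (propagate distance d=15 (to screen)): x=-2.1000 theta=-0.6200
|theta_initial|=0.4000 |theta_final|=0.6200 -> increased

Answer: yes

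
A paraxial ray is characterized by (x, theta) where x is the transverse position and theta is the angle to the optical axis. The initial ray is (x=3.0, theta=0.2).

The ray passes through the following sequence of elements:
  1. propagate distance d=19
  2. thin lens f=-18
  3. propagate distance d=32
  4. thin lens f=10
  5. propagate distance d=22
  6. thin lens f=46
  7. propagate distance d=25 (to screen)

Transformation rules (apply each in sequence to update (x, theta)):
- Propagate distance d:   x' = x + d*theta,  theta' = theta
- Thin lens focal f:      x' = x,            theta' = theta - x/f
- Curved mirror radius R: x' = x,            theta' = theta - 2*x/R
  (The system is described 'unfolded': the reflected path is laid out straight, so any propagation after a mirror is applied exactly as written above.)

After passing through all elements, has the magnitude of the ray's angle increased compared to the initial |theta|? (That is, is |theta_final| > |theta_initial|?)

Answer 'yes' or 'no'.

Answer: yes

Derivation:
Initial: x=3.0000 theta=0.2000
After 1 (propagate distance d=19): x=6.8000 theta=0.2000
After 2 (thin lens f=-18): x=6.8000 theta=26/45 (≈0.5778)
After 3 (propagate distance d=32): x=1138/45 (≈25.2889) theta=26/45 (≈0.5778)
After 4 (thin lens f=10): x=1138/45 (≈25.2889) theta=-439/225 (≈-1.9511)
After 5 (propagate distance d=22): x=-3968/225 (≈-17.6356) theta=-439/225 (≈-1.9511)
After 6 (thin lens f=46): x=-3968/225 (≈-17.6356) theta=-8113/5175 (≈-1.5677)
After 7 (propagate distance d=25 (to screen)): x=-294089/5175 (≈-56.8288) theta=-8113/5175 (≈-1.5677)
|theta_initial|=0.2000 |theta_final|=8113/5175 (≈1.5677) -> increased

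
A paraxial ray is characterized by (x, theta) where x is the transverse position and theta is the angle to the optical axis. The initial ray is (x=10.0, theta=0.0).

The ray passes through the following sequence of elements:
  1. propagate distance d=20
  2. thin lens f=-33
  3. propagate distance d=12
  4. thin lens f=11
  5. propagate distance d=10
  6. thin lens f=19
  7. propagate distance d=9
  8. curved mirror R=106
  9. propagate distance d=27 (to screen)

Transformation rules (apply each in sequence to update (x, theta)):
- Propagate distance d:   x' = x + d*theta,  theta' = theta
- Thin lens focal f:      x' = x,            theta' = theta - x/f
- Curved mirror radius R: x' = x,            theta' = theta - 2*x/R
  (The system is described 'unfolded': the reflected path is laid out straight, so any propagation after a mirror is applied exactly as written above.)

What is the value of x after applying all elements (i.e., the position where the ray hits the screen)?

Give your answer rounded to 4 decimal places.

Initial: x=10.0000 theta=0.0000
After 1 (propagate distance d=20): x=10.0000 theta=0.0000
After 2 (thin lens f=-33): x=10.0000 theta=10/33 (≈0.3030)
After 3 (propagate distance d=12): x=150/11 (≈13.6364) theta=10/33 (≈0.3030)
After 4 (thin lens f=11): x=150/11 (≈13.6364) theta=-340/363 (≈-0.9366)
After 5 (propagate distance d=10): x=1550/363 (≈4.2700) theta=-340/363 (≈-0.9366)
After 6 (thin lens f=19): x=1550/363 (≈4.2700) theta=-2670/2299 (≈-1.1614)
After 7 (propagate distance d=9): x=-42640/6897 (≈-6.1824) theta=-2670/2299 (≈-1.1614)
After 8 (curved mirror R=106): x=-42640/6897 (≈-6.1824) theta=-381890/365541 (≈-1.0447)
After 9 (propagate distance d=27 (to screen)): x=-12570950/365541 (≈-34.3900) theta=-381890/365541 (≈-1.0447)
Rounded to 4 decimal places: x = -34.3900

Answer: -34.3900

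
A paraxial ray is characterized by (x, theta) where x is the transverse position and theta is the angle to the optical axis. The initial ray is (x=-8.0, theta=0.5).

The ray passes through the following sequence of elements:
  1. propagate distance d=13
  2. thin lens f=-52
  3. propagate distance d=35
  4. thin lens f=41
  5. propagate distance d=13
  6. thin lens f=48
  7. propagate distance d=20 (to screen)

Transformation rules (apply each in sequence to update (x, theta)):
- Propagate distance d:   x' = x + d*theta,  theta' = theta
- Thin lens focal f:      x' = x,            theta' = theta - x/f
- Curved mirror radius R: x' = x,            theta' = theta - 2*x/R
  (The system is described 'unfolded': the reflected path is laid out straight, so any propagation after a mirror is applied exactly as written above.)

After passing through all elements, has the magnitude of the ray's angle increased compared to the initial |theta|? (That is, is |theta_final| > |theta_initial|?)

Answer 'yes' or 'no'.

Initial: x=-8.0000 theta=0.5000
After 1 (propagate distance d=13): x=-1.5000 theta=0.5000
After 2 (thin lens f=-52): x=-1.5000 theta=49/104 (≈0.4712)
After 3 (propagate distance d=35): x=1559/104 (≈14.9904) theta=49/104 (≈0.4712)
After 4 (thin lens f=41): x=1559/104 (≈14.9904) theta=225/2132 (≈0.1055)
After 5 (propagate distance d=13): x=69769/4264 (≈16.3623) theta=225/2132 (≈0.1055)
After 6 (thin lens f=48): x=69769/4264 (≈16.3623) theta=-48169/204672 (≈-0.2353)
After 7 (propagate distance d=20 (to screen)): x=596383/51168 (≈11.6554) theta=-48169/204672 (≈-0.2353)
|theta_initial|=0.5000 |theta_final|=48169/204672 (≈0.2353) -> not increased

Answer: no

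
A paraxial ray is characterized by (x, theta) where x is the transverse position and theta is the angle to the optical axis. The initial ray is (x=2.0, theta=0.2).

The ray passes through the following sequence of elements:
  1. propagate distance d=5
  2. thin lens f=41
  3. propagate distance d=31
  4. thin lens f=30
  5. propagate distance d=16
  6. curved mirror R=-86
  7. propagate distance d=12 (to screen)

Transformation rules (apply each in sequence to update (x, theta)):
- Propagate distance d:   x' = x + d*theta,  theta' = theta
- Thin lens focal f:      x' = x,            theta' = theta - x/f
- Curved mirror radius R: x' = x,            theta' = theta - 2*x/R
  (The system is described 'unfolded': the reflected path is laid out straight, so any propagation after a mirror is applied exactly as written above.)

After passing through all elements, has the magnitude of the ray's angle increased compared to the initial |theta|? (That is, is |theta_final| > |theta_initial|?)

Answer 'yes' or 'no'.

Answer: no

Derivation:
Initial: x=2.0000 theta=0.2000
After 1 (propagate distance d=5): x=3.0000 theta=0.2000
After 2 (thin lens f=41): x=3.0000 theta=26/205 (≈0.1268)
After 3 (propagate distance d=31): x=1421/205 (≈6.9317) theta=26/205 (≈0.1268)
After 4 (thin lens f=30): x=1421/205 (≈6.9317) theta=-641/6150 (≈-0.1042)
After 5 (propagate distance d=16): x=16187/3075 (≈5.2641) theta=-641/6150 (≈-0.1042)
After 6 (curved mirror R=-86): x=16187/3075 (≈5.2641) theta=4811/264450 (≈0.0182)
After 7 (propagate distance d=12 (to screen)): x=724907/132225 (≈5.4824) theta=4811/264450 (≈0.0182)
|theta_initial|=0.2000 |theta_final|=4811/264450 (≈0.0182) -> not increased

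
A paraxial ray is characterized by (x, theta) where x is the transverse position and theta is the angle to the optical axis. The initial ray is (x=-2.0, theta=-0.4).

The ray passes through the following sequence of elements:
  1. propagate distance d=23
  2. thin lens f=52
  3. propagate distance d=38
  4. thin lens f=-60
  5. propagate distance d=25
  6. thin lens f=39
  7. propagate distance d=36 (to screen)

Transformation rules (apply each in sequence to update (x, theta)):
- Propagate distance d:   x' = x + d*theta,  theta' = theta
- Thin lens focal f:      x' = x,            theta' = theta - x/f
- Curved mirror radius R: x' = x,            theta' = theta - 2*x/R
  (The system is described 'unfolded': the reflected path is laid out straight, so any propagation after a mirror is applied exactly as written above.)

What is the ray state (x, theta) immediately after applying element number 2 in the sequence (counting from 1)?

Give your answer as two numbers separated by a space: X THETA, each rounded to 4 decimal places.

Answer: -11.2000 -0.1846

Derivation:
Initial: x=-2.0000 theta=-0.4000
After 1 (propagate distance d=23): x=-11.2000 theta=-0.4000
After 2 (thin lens f=52): x=-11.2000 theta=-12/65 (≈-0.1846)
Rounded to 4 decimal places: x = -11.2000, theta = -0.1846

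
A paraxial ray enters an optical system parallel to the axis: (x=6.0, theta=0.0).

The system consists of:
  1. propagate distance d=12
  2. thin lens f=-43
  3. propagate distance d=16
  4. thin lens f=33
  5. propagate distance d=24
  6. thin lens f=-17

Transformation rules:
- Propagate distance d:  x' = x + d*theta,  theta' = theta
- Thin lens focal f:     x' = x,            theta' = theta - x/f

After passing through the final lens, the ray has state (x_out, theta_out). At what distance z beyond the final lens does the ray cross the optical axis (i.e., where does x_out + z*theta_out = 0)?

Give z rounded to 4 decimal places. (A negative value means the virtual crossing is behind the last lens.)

Answer: -25.5289

Derivation:
Initial: x=6.0000 theta=0.0000
After 1 (propagate distance d=12): x=6.0000 theta=0.0000
After 2 (thin lens f=-43): x=6.0000 theta=6/43 (≈0.1395)
After 3 (propagate distance d=16): x=354/43 (≈8.2326) theta=6/43 (≈0.1395)
After 4 (thin lens f=33): x=354/43 (≈8.2326) theta=-52/473 (≈-0.1099)
After 5 (propagate distance d=24): x=2646/473 (≈5.5941) theta=-52/473 (≈-0.1099)
After 6 (thin lens f=-17): x=2646/473 (≈5.5941) theta=1762/8041 (≈0.2191)
z_focus = -x_out/theta_out = -(2646/473)/(1762/8041) = -22491/881 ≈ -25.5289
Rounded to 4 decimal places: z = -25.5289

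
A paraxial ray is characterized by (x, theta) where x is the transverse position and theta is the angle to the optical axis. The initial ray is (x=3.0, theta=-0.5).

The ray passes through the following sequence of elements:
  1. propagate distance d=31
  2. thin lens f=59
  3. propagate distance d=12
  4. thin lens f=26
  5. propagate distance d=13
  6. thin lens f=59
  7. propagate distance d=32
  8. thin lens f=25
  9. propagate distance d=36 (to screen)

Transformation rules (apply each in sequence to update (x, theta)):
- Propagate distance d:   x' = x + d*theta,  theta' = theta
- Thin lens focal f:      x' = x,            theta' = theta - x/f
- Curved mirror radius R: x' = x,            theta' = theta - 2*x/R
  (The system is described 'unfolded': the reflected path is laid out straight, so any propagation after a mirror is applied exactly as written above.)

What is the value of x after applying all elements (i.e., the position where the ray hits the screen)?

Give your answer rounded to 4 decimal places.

Answer: 16.6524

Derivation:
Initial: x=3.0000 theta=-0.5000
After 1 (propagate distance d=31): x=-12.5000 theta=-0.5000
After 2 (thin lens f=59): x=-12.5000 theta=-17/59 (≈-0.2881)
After 3 (propagate distance d=12): x=-1883/118 (≈-15.9576) theta=-17/59 (≈-0.2881)
After 4 (thin lens f=26): x=-1883/118 (≈-15.9576) theta=999/3068 (≈0.3256)
After 5 (propagate distance d=13): x=-2767/236 (≈-11.7246) theta=999/3068 (≈0.3256)
After 6 (thin lens f=59): x=-2767/236 (≈-11.7246) theta=23728/45253 (≈0.5243)
After 7 (propagate distance d=32): x=914895/181012 (≈5.0543) theta=23728/45253 (≈0.5243)
After 8 (thin lens f=25): x=914895/181012 (≈5.0543) theta=291581/905060 (≈0.3222)
After 9 (propagate distance d=36 (to screen)): x=15071391/905060 (≈16.6524) theta=291581/905060 (≈0.3222)
Rounded to 4 decimal places: x = 16.6524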